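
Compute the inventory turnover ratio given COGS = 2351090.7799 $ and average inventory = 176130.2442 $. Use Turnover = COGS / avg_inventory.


Turnover = 2351090.7799 / 176130.2442 = 13.3486

13.3486


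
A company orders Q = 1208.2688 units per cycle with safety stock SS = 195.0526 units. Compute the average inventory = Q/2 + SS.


Q/2 = 604.1344
Avg = 604.1344 + 195.0526 = 799.1870

799.1870 units


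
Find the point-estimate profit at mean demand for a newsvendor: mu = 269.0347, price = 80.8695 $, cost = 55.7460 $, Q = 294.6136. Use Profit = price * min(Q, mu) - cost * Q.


Sales at mu = min(294.6136, 269.0347) = 269.0347
Revenue = 80.8695 * 269.0347 = 21756.7017
Total cost = 55.7460 * 294.6136 = 16423.5297
Profit = 21756.7017 - 16423.5297 = 5333.1719

5333.1719 $


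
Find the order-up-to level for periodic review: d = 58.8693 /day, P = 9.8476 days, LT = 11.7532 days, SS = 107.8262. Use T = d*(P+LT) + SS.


P + LT = 21.6008
d*(P+LT) = 58.8693 * 21.6008 = 1271.6240
T = 1271.6240 + 107.8262 = 1379.4502

1379.4502 units


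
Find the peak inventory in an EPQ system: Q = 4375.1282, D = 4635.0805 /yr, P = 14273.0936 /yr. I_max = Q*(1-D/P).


D/P = 0.3247
1 - D/P = 0.6753
I_max = 4375.1282 * 0.6753 = 2954.3380

2954.3380 units


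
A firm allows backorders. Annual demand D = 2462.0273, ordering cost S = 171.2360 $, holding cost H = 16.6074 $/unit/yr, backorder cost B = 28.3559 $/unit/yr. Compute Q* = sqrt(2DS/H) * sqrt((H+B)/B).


sqrt(2DS/H) = 225.3244
sqrt((H+B)/B) = 1.2592
Q* = 225.3244 * 1.2592 = 283.7367

283.7367 units


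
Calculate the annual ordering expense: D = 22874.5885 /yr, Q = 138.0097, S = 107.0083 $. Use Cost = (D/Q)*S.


Number of orders = D/Q = 165.7462
Cost = 165.7462 * 107.0083 = 17736.2231

17736.2231 $/yr


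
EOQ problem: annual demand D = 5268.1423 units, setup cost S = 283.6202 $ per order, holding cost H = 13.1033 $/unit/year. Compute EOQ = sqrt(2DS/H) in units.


2*D*S = 2 * 5268.1423 * 283.6202 = 2988303.1455
2*D*S/H = 228057.2944
EOQ = sqrt(228057.2944) = 477.5534

477.5534 units


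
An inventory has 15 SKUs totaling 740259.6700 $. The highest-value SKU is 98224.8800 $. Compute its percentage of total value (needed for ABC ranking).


Top item = 98224.8800
Total = 740259.6700
Percentage = 98224.8800 / 740259.6700 * 100 = 13.2690

13.2690%


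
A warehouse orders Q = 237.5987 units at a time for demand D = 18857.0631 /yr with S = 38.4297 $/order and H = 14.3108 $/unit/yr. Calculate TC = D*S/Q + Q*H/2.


Ordering cost = D*S/Q = 3049.9800
Holding cost = Q*H/2 = 1700.1137
TC = 3049.9800 + 1700.1137 = 4750.0937

4750.0937 $/yr


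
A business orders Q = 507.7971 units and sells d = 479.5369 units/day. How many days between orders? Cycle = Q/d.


Cycle = 507.7971 / 479.5369 = 1.0589

1.0589 days


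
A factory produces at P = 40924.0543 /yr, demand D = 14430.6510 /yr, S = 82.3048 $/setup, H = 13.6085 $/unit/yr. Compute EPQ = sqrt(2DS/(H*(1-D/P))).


1 - D/P = 1 - 0.3526 = 0.6474
H*(1-D/P) = 8.8099
2DS = 2375423.6888
EPQ = sqrt(269632.1825) = 519.2612

519.2612 units


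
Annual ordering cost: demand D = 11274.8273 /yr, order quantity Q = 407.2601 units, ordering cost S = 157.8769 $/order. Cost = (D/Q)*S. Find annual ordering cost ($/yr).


Number of orders = D/Q = 27.6846
Cost = 27.6846 * 157.8769 = 4370.7566

4370.7566 $/yr


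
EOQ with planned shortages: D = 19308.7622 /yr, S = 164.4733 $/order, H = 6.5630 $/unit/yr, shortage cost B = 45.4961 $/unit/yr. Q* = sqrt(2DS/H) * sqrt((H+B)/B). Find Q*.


sqrt(2DS/H) = 983.7590
sqrt((H+B)/B) = 1.0697
Q* = 983.7590 * 1.0697 = 1052.3252

1052.3252 units


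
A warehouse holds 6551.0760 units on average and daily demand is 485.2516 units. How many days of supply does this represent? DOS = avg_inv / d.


DOS = 6551.0760 / 485.2516 = 13.5004

13.5004 days


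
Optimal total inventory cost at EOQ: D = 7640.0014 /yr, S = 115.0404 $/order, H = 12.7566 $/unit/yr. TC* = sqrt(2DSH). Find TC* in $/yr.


2*D*S*H = 22423776.4313
TC* = sqrt(22423776.4313) = 4735.3750

4735.3750 $/yr


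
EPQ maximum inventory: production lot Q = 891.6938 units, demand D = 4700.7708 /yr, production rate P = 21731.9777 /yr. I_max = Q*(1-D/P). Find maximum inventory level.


D/P = 0.2163
1 - D/P = 0.7837
I_max = 891.6938 * 0.7837 = 698.8145

698.8145 units


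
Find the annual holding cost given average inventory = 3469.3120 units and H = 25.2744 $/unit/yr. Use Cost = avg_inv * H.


Cost = 3469.3120 * 25.2744 = 87684.7792

87684.7792 $/yr


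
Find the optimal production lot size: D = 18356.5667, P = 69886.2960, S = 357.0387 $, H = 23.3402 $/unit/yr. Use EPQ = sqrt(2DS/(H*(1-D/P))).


1 - D/P = 1 - 0.2627 = 0.7373
H*(1-D/P) = 17.2096
2DS = 13108009.4221
EPQ = sqrt(761669.0946) = 872.7366

872.7366 units


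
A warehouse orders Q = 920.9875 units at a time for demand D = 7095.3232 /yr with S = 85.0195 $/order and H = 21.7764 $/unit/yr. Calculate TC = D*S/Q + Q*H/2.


Ordering cost = D*S/Q = 654.9935
Holding cost = Q*H/2 = 10027.8961
TC = 654.9935 + 10027.8961 = 10682.8896

10682.8896 $/yr


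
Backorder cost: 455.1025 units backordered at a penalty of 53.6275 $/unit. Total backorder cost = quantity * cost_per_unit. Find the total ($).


Total = 455.1025 * 53.6275 = 24406.0093

24406.0093 $


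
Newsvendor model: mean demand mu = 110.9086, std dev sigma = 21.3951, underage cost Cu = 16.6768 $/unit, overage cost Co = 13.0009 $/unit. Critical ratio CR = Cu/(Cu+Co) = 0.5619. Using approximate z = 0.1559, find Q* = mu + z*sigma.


CR = Cu/(Cu+Co) = 16.6768/(16.6768+13.0009) = 0.5619
z = 0.1559
Q* = 110.9086 + 0.1559 * 21.3951 = 114.2441

114.2441 units


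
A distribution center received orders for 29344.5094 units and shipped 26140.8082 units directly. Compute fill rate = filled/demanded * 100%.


FR = 26140.8082 / 29344.5094 * 100 = 89.0825

89.0825%


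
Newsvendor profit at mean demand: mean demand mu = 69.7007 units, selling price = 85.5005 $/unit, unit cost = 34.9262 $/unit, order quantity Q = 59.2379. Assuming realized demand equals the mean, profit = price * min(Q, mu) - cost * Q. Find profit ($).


Sales at mu = min(59.2379, 69.7007) = 59.2379
Revenue = 85.5005 * 59.2379 = 5064.8701
Total cost = 34.9262 * 59.2379 = 2068.9547
Profit = 5064.8701 - 2068.9547 = 2995.9153

2995.9153 $


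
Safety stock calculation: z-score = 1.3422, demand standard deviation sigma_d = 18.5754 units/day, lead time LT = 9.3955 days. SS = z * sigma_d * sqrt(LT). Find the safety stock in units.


sqrt(LT) = sqrt(9.3955) = 3.0652
SS = 1.3422 * 18.5754 * 3.0652 = 76.4215

76.4215 units


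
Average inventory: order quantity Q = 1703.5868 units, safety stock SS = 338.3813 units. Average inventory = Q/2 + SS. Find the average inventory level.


Q/2 = 851.7934
Avg = 851.7934 + 338.3813 = 1190.1747

1190.1747 units


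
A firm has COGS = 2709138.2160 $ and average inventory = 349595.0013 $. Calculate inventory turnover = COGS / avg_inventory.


Turnover = 2709138.2160 / 349595.0013 = 7.7494

7.7494


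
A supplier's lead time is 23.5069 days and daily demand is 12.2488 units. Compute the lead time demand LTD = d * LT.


LTD = 12.2488 * 23.5069 = 287.9313

287.9313 units


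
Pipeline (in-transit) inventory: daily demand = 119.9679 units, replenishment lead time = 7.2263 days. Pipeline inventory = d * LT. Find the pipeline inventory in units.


Pipeline = 119.9679 * 7.2263 = 866.9240

866.9240 units


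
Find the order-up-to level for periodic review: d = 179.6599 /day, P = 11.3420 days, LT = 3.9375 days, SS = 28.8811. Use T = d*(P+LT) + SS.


P + LT = 15.2795
d*(P+LT) = 179.6599 * 15.2795 = 2745.1134
T = 2745.1134 + 28.8811 = 2773.9945

2773.9945 units


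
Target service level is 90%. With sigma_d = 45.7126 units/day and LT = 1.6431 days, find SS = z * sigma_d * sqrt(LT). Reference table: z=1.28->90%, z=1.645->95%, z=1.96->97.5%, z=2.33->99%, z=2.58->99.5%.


From the table, SL = 90% corresponds to z = 1.28
sqrt(LT) = sqrt(1.6431) = 1.2818
SS = 1.28 * 45.7126 * 1.2818 = 75.0029

75.0029 units


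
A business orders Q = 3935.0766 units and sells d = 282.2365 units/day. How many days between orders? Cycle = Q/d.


Cycle = 3935.0766 / 282.2365 = 13.9425

13.9425 days


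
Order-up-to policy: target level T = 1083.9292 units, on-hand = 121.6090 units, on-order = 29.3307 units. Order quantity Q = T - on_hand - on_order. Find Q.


Inventory position = OH + OO = 121.6090 + 29.3307 = 150.9397
Q = 1083.9292 - 150.9397 = 932.9895

932.9895 units


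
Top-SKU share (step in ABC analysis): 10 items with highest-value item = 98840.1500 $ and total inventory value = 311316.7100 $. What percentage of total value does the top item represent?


Top item = 98840.1500
Total = 311316.7100
Percentage = 98840.1500 / 311316.7100 * 100 = 31.7491

31.7491%


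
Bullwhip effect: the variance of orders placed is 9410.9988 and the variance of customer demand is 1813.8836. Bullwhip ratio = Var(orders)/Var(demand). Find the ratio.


BW = 9410.9988 / 1813.8836 = 5.1883

5.1883


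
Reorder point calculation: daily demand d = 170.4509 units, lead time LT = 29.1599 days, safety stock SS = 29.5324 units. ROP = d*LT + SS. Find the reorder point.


d*LT = 170.4509 * 29.1599 = 4970.3312
ROP = 4970.3312 + 29.5324 = 4999.8636

4999.8636 units


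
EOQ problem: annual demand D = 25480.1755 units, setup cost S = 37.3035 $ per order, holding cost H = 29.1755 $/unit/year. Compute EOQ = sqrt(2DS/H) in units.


2*D*S = 2 * 25480.1755 * 37.3035 = 1900999.4535
2*D*S/H = 65157.3907
EOQ = sqrt(65157.3907) = 255.2595

255.2595 units


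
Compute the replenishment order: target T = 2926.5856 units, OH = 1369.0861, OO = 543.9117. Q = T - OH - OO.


Inventory position = OH + OO = 1369.0861 + 543.9117 = 1912.9978
Q = 2926.5856 - 1912.9978 = 1013.5878

1013.5878 units


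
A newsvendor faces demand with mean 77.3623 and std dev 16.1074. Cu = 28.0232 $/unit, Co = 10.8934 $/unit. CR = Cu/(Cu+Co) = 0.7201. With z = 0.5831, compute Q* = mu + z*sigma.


CR = Cu/(Cu+Co) = 28.0232/(28.0232+10.8934) = 0.7201
z = 0.5831
Q* = 77.3623 + 0.5831 * 16.1074 = 86.7545

86.7545 units


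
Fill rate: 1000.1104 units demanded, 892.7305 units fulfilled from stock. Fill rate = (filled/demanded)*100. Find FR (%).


FR = 892.7305 / 1000.1104 * 100 = 89.2632

89.2632%


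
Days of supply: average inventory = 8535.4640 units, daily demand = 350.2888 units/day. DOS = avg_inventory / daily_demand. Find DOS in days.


DOS = 8535.4640 / 350.2888 = 24.3669

24.3669 days


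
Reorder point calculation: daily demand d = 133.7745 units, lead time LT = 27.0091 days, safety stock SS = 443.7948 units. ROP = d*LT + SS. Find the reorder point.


d*LT = 133.7745 * 27.0091 = 3613.1288
ROP = 3613.1288 + 443.7948 = 4056.9236

4056.9236 units


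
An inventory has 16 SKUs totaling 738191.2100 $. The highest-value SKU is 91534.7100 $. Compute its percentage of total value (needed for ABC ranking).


Top item = 91534.7100
Total = 738191.2100
Percentage = 91534.7100 / 738191.2100 * 100 = 12.3999

12.3999%


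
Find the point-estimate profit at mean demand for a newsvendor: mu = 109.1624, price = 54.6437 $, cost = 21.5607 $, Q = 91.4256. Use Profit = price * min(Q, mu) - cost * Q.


Sales at mu = min(91.4256, 109.1624) = 91.4256
Revenue = 54.6437 * 91.4256 = 4995.8331
Total cost = 21.5607 * 91.4256 = 1971.1999
Profit = 4995.8331 - 1971.1999 = 3024.6331

3024.6331 $


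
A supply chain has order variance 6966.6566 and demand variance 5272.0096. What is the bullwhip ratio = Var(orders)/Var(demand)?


BW = 6966.6566 / 5272.0096 = 1.3214

1.3214


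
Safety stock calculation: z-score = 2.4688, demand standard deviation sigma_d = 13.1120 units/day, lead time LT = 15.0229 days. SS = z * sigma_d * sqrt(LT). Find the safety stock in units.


sqrt(LT) = sqrt(15.0229) = 3.8759
SS = 2.4688 * 13.1120 * 3.8759 = 125.4676

125.4676 units


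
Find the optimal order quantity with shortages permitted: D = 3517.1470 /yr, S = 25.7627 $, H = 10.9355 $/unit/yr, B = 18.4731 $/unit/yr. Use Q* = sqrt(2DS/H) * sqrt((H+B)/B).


sqrt(2DS/H) = 128.7320
sqrt((H+B)/B) = 1.2617
Q* = 128.7320 * 1.2617 = 162.4254

162.4254 units


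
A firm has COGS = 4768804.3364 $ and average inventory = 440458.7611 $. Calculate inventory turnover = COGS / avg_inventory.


Turnover = 4768804.3364 / 440458.7611 = 10.8269

10.8269


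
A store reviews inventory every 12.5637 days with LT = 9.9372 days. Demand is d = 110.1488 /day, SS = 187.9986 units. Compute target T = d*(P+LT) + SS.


P + LT = 22.5009
d*(P+LT) = 110.1488 * 22.5009 = 2478.4471
T = 2478.4471 + 187.9986 = 2666.4457

2666.4457 units


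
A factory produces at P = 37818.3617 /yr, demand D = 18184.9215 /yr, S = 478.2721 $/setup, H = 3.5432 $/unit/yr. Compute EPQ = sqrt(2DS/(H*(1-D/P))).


1 - D/P = 1 - 0.4808 = 0.5192
H*(1-D/P) = 1.8395
2DS = 17394681.1883
EPQ = sqrt(9456427.8484) = 3075.1305

3075.1305 units


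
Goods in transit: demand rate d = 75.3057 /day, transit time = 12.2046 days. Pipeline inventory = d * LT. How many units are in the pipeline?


Pipeline = 75.3057 * 12.2046 = 919.0759

919.0759 units


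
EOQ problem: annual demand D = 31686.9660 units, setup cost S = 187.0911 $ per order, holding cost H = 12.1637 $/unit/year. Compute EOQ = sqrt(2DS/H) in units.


2*D*S = 2 * 31686.9660 * 187.0911 = 11856698.6492
2*D*S/H = 974760.8581
EOQ = sqrt(974760.8581) = 987.2998

987.2998 units


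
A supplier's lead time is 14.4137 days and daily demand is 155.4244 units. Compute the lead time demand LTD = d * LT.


LTD = 155.4244 * 14.4137 = 2240.2407

2240.2407 units


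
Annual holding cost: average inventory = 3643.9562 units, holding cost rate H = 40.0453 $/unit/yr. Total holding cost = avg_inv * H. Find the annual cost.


Cost = 3643.9562 * 40.0453 = 145923.3192

145923.3192 $/yr


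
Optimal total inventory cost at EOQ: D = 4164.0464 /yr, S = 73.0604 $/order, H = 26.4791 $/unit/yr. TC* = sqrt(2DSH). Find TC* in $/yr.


2*D*S*H = 16111308.7827
TC* = sqrt(16111308.7827) = 4013.8895

4013.8895 $/yr


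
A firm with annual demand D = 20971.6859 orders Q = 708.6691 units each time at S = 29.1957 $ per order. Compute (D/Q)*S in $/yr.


Number of orders = D/Q = 29.5931
Cost = 29.5931 * 29.1957 = 863.9900

863.9900 $/yr


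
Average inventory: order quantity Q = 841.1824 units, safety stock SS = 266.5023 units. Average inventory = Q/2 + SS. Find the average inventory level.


Q/2 = 420.5912
Avg = 420.5912 + 266.5023 = 687.0935

687.0935 units


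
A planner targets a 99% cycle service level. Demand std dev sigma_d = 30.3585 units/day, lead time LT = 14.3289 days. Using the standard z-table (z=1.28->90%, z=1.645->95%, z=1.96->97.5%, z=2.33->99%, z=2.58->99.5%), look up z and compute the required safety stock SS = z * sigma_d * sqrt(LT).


From the table, SL = 99% corresponds to z = 2.33
sqrt(LT) = sqrt(14.3289) = 3.7854
SS = 2.33 * 30.3585 * 3.7854 = 267.7581

267.7581 units


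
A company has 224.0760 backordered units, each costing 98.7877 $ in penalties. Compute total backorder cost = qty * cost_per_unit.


Total = 224.0760 * 98.7877 = 22135.9527

22135.9527 $


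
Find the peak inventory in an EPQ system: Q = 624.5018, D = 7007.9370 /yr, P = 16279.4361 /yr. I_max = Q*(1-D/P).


D/P = 0.4305
1 - D/P = 0.5695
I_max = 624.5018 * 0.5695 = 355.6676

355.6676 units


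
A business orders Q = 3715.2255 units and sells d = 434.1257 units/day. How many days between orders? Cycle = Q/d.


Cycle = 3715.2255 / 434.1257 = 8.5579

8.5579 days


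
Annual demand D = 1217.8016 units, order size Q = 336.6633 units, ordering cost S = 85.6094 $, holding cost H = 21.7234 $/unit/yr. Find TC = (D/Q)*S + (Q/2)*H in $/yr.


Ordering cost = D*S/Q = 309.6722
Holding cost = Q*H/2 = 3656.7358
TC = 309.6722 + 3656.7358 = 3966.4080

3966.4080 $/yr


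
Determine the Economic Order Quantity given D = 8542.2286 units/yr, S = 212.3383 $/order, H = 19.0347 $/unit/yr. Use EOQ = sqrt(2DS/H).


2*D*S = 2 * 8542.2286 * 212.3383 = 3627684.5983
2*D*S/H = 190582.7041
EOQ = sqrt(190582.7041) = 436.5578

436.5578 units


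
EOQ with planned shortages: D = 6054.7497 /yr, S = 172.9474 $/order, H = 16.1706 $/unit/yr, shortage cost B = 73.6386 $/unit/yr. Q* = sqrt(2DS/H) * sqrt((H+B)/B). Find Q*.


sqrt(2DS/H) = 359.8794
sqrt((H+B)/B) = 1.1044
Q* = 359.8794 * 1.1044 = 397.4337

397.4337 units


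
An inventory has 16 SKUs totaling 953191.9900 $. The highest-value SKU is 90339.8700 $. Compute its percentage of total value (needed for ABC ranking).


Top item = 90339.8700
Total = 953191.9900
Percentage = 90339.8700 / 953191.9900 * 100 = 9.4776

9.4776%


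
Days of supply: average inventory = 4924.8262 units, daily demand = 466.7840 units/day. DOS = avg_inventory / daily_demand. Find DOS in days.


DOS = 4924.8262 / 466.7840 = 10.5505

10.5505 days


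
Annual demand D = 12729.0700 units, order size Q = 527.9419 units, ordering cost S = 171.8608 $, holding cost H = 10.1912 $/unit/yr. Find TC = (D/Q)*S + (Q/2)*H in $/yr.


Ordering cost = D*S/Q = 4143.6911
Holding cost = Q*H/2 = 2690.1807
TC = 4143.6911 + 2690.1807 = 6833.8718

6833.8718 $/yr


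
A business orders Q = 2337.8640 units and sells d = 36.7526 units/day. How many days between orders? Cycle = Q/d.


Cycle = 2337.8640 / 36.7526 = 63.6108

63.6108 days


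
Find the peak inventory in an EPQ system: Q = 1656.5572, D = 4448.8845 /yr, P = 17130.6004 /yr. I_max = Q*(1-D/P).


D/P = 0.2597
1 - D/P = 0.7403
I_max = 1656.5572 * 0.7403 = 1226.3428

1226.3428 units


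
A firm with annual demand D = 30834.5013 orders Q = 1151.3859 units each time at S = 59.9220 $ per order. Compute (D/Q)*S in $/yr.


Number of orders = D/Q = 26.7803
Cost = 26.7803 * 59.9220 = 1604.7313

1604.7313 $/yr


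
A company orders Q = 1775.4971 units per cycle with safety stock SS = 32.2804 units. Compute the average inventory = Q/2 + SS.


Q/2 = 887.7486
Avg = 887.7486 + 32.2804 = 920.0290

920.0290 units


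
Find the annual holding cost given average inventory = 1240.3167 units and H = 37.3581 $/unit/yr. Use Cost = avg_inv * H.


Cost = 1240.3167 * 37.3581 = 46335.8753

46335.8753 $/yr


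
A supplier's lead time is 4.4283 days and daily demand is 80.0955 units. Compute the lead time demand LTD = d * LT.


LTD = 80.0955 * 4.4283 = 354.6869

354.6869 units


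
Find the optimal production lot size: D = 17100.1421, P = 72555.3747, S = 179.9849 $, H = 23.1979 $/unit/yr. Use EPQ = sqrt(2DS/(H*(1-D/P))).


1 - D/P = 1 - 0.2357 = 0.7643
H*(1-D/P) = 17.7305
2DS = 6155534.7317
EPQ = sqrt(347171.5850) = 589.2127

589.2127 units


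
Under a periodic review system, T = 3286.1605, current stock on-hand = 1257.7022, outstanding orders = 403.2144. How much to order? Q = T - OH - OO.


Inventory position = OH + OO = 1257.7022 + 403.2144 = 1660.9166
Q = 3286.1605 - 1660.9166 = 1625.2439

1625.2439 units


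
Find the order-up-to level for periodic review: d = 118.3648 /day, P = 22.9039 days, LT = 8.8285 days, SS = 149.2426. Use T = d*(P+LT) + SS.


P + LT = 31.7324
d*(P+LT) = 118.3648 * 31.7324 = 3755.9992
T = 3755.9992 + 149.2426 = 3905.2418

3905.2418 units


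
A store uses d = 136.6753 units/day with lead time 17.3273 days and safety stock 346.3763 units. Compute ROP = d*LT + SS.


d*LT = 136.6753 * 17.3273 = 2368.2139
ROP = 2368.2139 + 346.3763 = 2714.5902

2714.5902 units


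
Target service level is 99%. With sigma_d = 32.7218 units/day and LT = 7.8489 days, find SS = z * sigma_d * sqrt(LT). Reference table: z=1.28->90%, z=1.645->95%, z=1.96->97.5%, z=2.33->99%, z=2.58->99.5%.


From the table, SL = 99% corresponds to z = 2.33
sqrt(LT) = sqrt(7.8489) = 2.8016
SS = 2.33 * 32.7218 * 2.8016 = 213.5982

213.5982 units


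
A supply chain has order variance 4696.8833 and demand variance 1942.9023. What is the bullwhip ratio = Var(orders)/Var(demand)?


BW = 4696.8833 / 1942.9023 = 2.4175

2.4175


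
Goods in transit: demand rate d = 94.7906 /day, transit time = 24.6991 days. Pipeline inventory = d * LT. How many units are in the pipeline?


Pipeline = 94.7906 * 24.6991 = 2341.2425

2341.2425 units


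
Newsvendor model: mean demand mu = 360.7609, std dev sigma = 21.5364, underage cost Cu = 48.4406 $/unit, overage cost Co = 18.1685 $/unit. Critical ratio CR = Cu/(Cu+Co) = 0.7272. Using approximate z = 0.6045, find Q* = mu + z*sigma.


CR = Cu/(Cu+Co) = 48.4406/(48.4406+18.1685) = 0.7272
z = 0.6045
Q* = 360.7609 + 0.6045 * 21.5364 = 373.7797

373.7797 units


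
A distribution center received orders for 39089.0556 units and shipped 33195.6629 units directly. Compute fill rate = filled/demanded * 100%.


FR = 33195.6629 / 39089.0556 * 100 = 84.9232

84.9232%


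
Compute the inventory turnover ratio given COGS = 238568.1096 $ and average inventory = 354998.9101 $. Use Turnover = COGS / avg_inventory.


Turnover = 238568.1096 / 354998.9101 = 0.6720

0.6720


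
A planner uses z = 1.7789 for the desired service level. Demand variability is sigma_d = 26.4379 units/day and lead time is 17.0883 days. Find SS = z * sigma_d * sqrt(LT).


sqrt(LT) = sqrt(17.0883) = 4.1338
SS = 1.7789 * 26.4379 * 4.1338 = 194.4142

194.4142 units


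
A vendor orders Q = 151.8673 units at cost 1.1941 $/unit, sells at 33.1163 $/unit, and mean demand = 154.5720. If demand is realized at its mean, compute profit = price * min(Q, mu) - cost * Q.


Sales at mu = min(151.8673, 154.5720) = 151.8673
Revenue = 33.1163 * 151.8673 = 5029.2831
Total cost = 1.1941 * 151.8673 = 181.3447
Profit = 5029.2831 - 181.3447 = 4847.9383

4847.9383 $


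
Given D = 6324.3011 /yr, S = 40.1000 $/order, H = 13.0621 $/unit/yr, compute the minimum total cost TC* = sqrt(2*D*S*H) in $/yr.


2*D*S*H = 6625214.0025
TC* = sqrt(6625214.0025) = 2573.9491

2573.9491 $/yr


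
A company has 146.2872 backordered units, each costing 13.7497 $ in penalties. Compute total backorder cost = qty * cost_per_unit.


Total = 146.2872 * 13.7497 = 2011.4051

2011.4051 $


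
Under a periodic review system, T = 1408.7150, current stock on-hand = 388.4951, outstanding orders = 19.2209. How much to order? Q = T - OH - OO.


Inventory position = OH + OO = 388.4951 + 19.2209 = 407.7160
Q = 1408.7150 - 407.7160 = 1000.9990

1000.9990 units


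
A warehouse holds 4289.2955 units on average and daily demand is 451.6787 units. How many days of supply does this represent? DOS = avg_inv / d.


DOS = 4289.2955 / 451.6787 = 9.4963

9.4963 days


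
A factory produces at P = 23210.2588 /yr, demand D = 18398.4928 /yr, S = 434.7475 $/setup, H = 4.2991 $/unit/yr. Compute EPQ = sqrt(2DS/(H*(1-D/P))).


1 - D/P = 1 - 0.7927 = 0.2073
H*(1-D/P) = 0.8913
2DS = 15997397.4971
EPQ = sqrt(17949289.9348) = 4236.6602

4236.6602 units


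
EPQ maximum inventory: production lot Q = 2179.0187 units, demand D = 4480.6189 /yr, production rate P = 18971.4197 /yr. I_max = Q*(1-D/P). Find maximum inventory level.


D/P = 0.2362
1 - D/P = 0.7638
I_max = 2179.0187 * 0.7638 = 1664.3839

1664.3839 units


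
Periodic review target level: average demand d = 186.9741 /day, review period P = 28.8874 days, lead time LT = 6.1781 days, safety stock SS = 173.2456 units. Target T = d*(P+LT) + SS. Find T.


P + LT = 35.0655
d*(P+LT) = 186.9741 * 35.0655 = 6556.3403
T = 6556.3403 + 173.2456 = 6729.5859

6729.5859 units


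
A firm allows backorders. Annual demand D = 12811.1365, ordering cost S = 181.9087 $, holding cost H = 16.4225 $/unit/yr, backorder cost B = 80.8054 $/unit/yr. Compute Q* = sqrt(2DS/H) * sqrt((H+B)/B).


sqrt(2DS/H) = 532.7408
sqrt((H+B)/B) = 1.0969
Q* = 532.7408 * 1.0969 = 584.3744

584.3744 units


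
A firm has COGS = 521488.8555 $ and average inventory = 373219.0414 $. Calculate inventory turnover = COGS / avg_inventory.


Turnover = 521488.8555 / 373219.0414 = 1.3973

1.3973


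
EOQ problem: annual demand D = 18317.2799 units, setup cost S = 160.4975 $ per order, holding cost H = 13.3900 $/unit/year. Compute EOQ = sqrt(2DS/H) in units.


2*D*S = 2 * 18317.2799 * 160.4975 = 5879755.2615
2*D*S/H = 439115.4041
EOQ = sqrt(439115.4041) = 662.6578

662.6578 units


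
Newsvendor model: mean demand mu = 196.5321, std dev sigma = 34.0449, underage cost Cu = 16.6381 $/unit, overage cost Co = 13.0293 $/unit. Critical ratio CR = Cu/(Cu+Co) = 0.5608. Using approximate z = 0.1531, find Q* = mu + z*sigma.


CR = Cu/(Cu+Co) = 16.6381/(16.6381+13.0293) = 0.5608
z = 0.1531
Q* = 196.5321 + 0.1531 * 34.0449 = 201.7444

201.7444 units


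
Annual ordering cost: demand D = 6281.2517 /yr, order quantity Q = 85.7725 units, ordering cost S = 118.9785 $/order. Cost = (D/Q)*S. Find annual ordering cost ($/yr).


Number of orders = D/Q = 73.2315
Cost = 73.2315 * 118.9785 = 8712.9780

8712.9780 $/yr


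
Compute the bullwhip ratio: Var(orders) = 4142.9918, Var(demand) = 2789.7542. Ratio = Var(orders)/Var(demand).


BW = 4142.9918 / 2789.7542 = 1.4851

1.4851


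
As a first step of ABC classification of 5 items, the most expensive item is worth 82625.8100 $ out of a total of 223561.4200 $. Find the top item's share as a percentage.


Top item = 82625.8100
Total = 223561.4200
Percentage = 82625.8100 / 223561.4200 * 100 = 36.9589

36.9589%


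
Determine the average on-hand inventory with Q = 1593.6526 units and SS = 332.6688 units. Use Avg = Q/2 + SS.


Q/2 = 796.8263
Avg = 796.8263 + 332.6688 = 1129.4951

1129.4951 units


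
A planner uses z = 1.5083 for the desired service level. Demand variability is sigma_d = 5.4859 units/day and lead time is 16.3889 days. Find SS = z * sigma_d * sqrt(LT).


sqrt(LT) = sqrt(16.3889) = 4.0483
SS = 1.5083 * 5.4859 * 4.0483 = 33.4974

33.4974 units


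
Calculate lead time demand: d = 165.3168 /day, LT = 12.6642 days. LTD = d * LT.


LTD = 165.3168 * 12.6642 = 2093.6050

2093.6050 units


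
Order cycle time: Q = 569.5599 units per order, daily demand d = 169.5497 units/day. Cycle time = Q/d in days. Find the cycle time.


Cycle = 569.5599 / 169.5497 = 3.3593

3.3593 days


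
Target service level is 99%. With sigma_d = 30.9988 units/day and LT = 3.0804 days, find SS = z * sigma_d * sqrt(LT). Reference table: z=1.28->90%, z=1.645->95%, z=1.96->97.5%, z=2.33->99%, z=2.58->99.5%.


From the table, SL = 99% corresponds to z = 2.33
sqrt(LT) = sqrt(3.0804) = 1.7551
SS = 2.33 * 30.9988 * 1.7551 = 126.7665

126.7665 units


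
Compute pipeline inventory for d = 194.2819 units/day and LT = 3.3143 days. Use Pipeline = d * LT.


Pipeline = 194.2819 * 3.3143 = 643.9085

643.9085 units


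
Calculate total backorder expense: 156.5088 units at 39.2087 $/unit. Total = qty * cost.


Total = 156.5088 * 39.2087 = 6136.5066

6136.5066 $


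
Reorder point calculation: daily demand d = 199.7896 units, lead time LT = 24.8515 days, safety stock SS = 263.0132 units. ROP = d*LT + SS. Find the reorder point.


d*LT = 199.7896 * 24.8515 = 4965.0712
ROP = 4965.0712 + 263.0132 = 5228.0844

5228.0844 units


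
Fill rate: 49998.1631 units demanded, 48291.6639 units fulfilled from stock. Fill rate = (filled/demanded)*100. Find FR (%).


FR = 48291.6639 / 49998.1631 * 100 = 96.5869

96.5869%


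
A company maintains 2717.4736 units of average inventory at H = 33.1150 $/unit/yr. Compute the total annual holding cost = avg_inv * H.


Cost = 2717.4736 * 33.1150 = 89989.1383

89989.1383 $/yr


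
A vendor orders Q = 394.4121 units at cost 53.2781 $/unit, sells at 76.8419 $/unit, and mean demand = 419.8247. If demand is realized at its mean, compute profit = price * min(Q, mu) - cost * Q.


Sales at mu = min(394.4121, 419.8247) = 394.4121
Revenue = 76.8419 * 394.4121 = 30307.3751
Total cost = 53.2781 * 394.4121 = 21013.5273
Profit = 30307.3751 - 21013.5273 = 9293.8478

9293.8478 $


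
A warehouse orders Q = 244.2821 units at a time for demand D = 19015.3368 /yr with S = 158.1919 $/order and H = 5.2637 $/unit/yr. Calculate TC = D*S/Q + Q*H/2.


Ordering cost = D*S/Q = 12313.9283
Holding cost = Q*H/2 = 642.9138
TC = 12313.9283 + 642.9138 = 12956.8421

12956.8421 $/yr


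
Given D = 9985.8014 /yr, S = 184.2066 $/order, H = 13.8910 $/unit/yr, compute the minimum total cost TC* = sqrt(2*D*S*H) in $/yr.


2*D*S*H = 51103614.4625
TC* = sqrt(51103614.4625) = 7148.6792

7148.6792 $/yr


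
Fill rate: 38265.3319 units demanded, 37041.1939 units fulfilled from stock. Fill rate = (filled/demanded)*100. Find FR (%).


FR = 37041.1939 / 38265.3319 * 100 = 96.8009

96.8009%


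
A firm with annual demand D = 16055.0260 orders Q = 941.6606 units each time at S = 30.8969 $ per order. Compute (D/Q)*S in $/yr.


Number of orders = D/Q = 17.0497
Cost = 17.0497 * 30.8969 = 526.7827

526.7827 $/yr


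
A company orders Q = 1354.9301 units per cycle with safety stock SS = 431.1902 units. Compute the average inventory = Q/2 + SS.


Q/2 = 677.4651
Avg = 677.4651 + 431.1902 = 1108.6553

1108.6553 units


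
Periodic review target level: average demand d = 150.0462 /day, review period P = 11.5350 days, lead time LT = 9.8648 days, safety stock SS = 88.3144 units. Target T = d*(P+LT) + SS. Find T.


P + LT = 21.3998
d*(P+LT) = 150.0462 * 21.3998 = 3210.9587
T = 3210.9587 + 88.3144 = 3299.2731

3299.2731 units


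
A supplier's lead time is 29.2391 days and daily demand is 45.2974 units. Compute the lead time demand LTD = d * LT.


LTD = 45.2974 * 29.2391 = 1324.4552

1324.4552 units


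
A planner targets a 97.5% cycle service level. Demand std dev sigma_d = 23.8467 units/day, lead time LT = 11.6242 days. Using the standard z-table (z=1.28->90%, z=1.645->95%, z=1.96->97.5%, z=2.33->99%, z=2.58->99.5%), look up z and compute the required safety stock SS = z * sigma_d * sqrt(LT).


From the table, SL = 97.5% corresponds to z = 1.96
sqrt(LT) = sqrt(11.6242) = 3.4094
SS = 1.96 * 23.8467 * 3.4094 = 159.3551

159.3551 units


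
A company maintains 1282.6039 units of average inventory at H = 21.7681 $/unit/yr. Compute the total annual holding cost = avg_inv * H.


Cost = 1282.6039 * 21.7681 = 27919.8500

27919.8500 $/yr


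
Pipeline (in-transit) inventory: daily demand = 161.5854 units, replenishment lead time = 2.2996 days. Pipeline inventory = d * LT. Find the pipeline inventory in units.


Pipeline = 161.5854 * 2.2996 = 371.5818

371.5818 units


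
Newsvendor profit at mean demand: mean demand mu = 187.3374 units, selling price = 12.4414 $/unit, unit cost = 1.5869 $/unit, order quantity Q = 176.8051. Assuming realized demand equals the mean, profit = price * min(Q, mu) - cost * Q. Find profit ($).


Sales at mu = min(176.8051, 187.3374) = 176.8051
Revenue = 12.4414 * 176.8051 = 2199.7030
Total cost = 1.5869 * 176.8051 = 280.5720
Profit = 2199.7030 - 280.5720 = 1919.1310

1919.1310 $


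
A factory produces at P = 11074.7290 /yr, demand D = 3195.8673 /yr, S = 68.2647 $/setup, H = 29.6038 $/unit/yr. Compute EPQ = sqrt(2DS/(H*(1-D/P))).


1 - D/P = 1 - 0.2886 = 0.7114
H*(1-D/P) = 21.0609
2DS = 436329.8449
EPQ = sqrt(20717.4877) = 143.9357

143.9357 units


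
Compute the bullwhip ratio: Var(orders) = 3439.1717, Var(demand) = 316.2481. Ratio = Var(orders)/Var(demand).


BW = 3439.1717 / 316.2481 = 10.8749

10.8749


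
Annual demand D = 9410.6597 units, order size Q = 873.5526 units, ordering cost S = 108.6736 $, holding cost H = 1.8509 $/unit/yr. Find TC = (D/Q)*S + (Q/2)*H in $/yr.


Ordering cost = D*S/Q = 1170.7255
Holding cost = Q*H/2 = 808.4293
TC = 1170.7255 + 808.4293 = 1979.1547

1979.1547 $/yr


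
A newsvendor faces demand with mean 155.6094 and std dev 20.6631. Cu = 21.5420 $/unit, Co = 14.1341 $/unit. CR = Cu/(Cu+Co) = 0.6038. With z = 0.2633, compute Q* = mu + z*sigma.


CR = Cu/(Cu+Co) = 21.5420/(21.5420+14.1341) = 0.6038
z = 0.2633
Q* = 155.6094 + 0.2633 * 20.6631 = 161.0500

161.0500 units


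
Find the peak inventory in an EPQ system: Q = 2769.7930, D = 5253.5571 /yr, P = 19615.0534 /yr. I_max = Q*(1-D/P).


D/P = 0.2678
1 - D/P = 0.7322
I_max = 2769.7930 * 0.7322 = 2027.9512

2027.9512 units


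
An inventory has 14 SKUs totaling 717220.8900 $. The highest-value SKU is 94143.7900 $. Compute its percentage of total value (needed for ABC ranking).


Top item = 94143.7900
Total = 717220.8900
Percentage = 94143.7900 / 717220.8900 * 100 = 13.1262

13.1262%


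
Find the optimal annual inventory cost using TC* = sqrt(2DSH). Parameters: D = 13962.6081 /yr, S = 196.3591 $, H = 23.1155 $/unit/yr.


2*D*S*H = 126750846.6398
TC* = sqrt(126750846.6398) = 11258.3678

11258.3678 $/yr


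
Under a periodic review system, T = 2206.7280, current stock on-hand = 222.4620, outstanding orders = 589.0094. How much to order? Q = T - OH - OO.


Inventory position = OH + OO = 222.4620 + 589.0094 = 811.4714
Q = 2206.7280 - 811.4714 = 1395.2566

1395.2566 units


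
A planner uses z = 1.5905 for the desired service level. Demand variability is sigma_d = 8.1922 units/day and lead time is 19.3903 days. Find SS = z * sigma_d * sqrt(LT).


sqrt(LT) = sqrt(19.3903) = 4.4034
SS = 1.5905 * 8.1922 * 4.4034 = 57.3755

57.3755 units


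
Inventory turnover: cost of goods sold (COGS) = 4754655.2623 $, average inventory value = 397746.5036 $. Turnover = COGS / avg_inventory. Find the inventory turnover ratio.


Turnover = 4754655.2623 / 397746.5036 = 11.9540

11.9540


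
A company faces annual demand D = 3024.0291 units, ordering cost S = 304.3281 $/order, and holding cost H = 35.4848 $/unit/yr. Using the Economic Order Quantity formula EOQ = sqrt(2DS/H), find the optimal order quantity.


2*D*S = 2 * 3024.0291 * 304.3281 = 1840594.0607
2*D*S/H = 51869.9291
EOQ = sqrt(51869.9291) = 227.7497

227.7497 units


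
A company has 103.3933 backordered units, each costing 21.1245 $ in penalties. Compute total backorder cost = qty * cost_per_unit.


Total = 103.3933 * 21.1245 = 2184.1318

2184.1318 $


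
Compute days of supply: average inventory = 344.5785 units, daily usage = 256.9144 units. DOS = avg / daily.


DOS = 344.5785 / 256.9144 = 1.3412

1.3412 days


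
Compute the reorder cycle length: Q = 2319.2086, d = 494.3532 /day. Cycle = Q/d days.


Cycle = 2319.2086 / 494.3532 = 4.6914

4.6914 days


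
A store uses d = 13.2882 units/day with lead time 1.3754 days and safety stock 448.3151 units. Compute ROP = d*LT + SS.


d*LT = 13.2882 * 1.3754 = 18.2766
ROP = 18.2766 + 448.3151 = 466.5917

466.5917 units


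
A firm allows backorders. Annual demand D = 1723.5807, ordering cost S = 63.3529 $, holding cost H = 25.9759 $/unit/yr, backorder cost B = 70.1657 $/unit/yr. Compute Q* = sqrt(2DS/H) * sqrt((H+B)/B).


sqrt(2DS/H) = 91.6914
sqrt((H+B)/B) = 1.1706
Q* = 91.6914 * 1.1706 = 107.3302

107.3302 units


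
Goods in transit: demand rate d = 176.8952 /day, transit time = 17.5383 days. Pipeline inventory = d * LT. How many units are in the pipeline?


Pipeline = 176.8952 * 17.5383 = 3102.4411

3102.4411 units


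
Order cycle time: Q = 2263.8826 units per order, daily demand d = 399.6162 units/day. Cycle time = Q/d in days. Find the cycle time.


Cycle = 2263.8826 / 399.6162 = 5.6651

5.6651 days


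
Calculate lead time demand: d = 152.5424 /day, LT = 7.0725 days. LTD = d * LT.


LTD = 152.5424 * 7.0725 = 1078.8561

1078.8561 units


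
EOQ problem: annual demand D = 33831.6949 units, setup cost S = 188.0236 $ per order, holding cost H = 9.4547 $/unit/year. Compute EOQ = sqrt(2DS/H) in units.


2*D*S = 2 * 33831.6949 * 188.0236 = 12722314.1384
2*D*S/H = 1345607.3845
EOQ = sqrt(1345607.3845) = 1160.0032

1160.0032 units


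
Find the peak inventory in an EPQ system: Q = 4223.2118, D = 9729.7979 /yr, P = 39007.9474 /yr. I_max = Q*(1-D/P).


D/P = 0.2494
1 - D/P = 0.7506
I_max = 4223.2118 * 0.7506 = 3169.8111

3169.8111 units


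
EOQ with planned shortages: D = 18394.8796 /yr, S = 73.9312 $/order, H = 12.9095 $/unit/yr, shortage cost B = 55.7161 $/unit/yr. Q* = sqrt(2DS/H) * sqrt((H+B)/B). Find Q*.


sqrt(2DS/H) = 459.0105
sqrt((H+B)/B) = 1.1098
Q* = 459.0105 * 1.1098 = 509.4193

509.4193 units


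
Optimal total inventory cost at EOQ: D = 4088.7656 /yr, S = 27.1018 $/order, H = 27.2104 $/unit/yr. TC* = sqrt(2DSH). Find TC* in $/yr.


2*D*S*H = 6030527.0785
TC* = sqrt(6030527.0785) = 2455.7132

2455.7132 $/yr


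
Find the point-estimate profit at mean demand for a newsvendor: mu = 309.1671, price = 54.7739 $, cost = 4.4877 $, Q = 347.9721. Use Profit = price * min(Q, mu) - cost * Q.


Sales at mu = min(347.9721, 309.1671) = 309.1671
Revenue = 54.7739 * 309.1671 = 16934.2878
Total cost = 4.4877 * 347.9721 = 1561.5944
Profit = 16934.2878 - 1561.5944 = 15372.6934

15372.6934 $


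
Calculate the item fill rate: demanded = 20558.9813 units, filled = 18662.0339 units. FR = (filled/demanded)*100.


FR = 18662.0339 / 20558.9813 * 100 = 90.7731

90.7731%


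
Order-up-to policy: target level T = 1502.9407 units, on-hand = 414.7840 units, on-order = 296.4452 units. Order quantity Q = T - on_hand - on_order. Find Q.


Inventory position = OH + OO = 414.7840 + 296.4452 = 711.2292
Q = 1502.9407 - 711.2292 = 791.7115

791.7115 units


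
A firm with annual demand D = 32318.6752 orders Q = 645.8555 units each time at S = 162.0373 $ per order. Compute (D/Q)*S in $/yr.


Number of orders = D/Q = 50.0401
Cost = 50.0401 * 162.0373 = 8108.3630

8108.3630 $/yr


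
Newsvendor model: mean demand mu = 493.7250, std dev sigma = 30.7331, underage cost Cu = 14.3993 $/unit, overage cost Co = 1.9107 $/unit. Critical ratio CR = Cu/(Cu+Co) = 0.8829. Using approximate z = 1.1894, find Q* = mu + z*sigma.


CR = Cu/(Cu+Co) = 14.3993/(14.3993+1.9107) = 0.8829
z = 1.1894
Q* = 493.7250 + 1.1894 * 30.7331 = 530.2789

530.2789 units


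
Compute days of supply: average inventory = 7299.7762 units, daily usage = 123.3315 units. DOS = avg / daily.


DOS = 7299.7762 / 123.3315 = 59.1883

59.1883 days


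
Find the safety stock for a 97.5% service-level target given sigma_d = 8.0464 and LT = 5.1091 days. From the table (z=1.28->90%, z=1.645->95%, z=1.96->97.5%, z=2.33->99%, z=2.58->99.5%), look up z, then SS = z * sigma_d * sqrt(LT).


From the table, SL = 97.5% corresponds to z = 1.96
sqrt(LT) = sqrt(5.1091) = 2.2603
SS = 1.96 * 8.0464 * 2.2603 = 35.6476

35.6476 units


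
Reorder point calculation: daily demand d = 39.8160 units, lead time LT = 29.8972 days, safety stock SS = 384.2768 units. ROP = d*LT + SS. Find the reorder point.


d*LT = 39.8160 * 29.8972 = 1190.3869
ROP = 1190.3869 + 384.2768 = 1574.6637

1574.6637 units


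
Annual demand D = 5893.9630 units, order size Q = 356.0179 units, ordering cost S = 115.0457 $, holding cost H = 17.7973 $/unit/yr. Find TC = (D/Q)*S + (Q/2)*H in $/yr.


Ordering cost = D*S/Q = 1904.6096
Holding cost = Q*H/2 = 3168.0787
TC = 1904.6096 + 3168.0787 = 5072.6883

5072.6883 $/yr


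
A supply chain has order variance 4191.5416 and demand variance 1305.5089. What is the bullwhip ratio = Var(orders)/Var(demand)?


BW = 4191.5416 / 1305.5089 = 3.2107

3.2107


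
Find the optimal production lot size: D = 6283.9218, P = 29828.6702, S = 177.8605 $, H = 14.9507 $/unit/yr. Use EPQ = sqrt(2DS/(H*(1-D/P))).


1 - D/P = 1 - 0.2107 = 0.7893
H*(1-D/P) = 11.8011
2DS = 2235322.9466
EPQ = sqrt(189416.8403) = 435.2205

435.2205 units


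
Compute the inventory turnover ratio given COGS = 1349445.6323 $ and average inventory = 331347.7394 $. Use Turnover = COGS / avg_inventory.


Turnover = 1349445.6323 / 331347.7394 = 4.0726

4.0726


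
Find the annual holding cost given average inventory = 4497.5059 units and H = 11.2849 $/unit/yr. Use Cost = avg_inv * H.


Cost = 4497.5059 * 11.2849 = 50753.9043

50753.9043 $/yr
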